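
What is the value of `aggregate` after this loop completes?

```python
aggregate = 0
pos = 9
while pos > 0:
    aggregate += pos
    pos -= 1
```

Sum 9 down to 1
`aggregate` takes the values: 0 → 9 → 17 → 24 → 30 → 35 → 39 → 42 → 44 → 45

Answer: 45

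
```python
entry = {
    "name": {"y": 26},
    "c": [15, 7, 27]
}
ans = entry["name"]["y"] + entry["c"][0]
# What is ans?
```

Trace:
`entry = { ...` → entry = {'name': {'y': 26}, 'c': [15, 7, 27]}
`ans = entry["name"]["y"] + entry["c"][0]` → ans = 41
So ans = 41

Answer: 41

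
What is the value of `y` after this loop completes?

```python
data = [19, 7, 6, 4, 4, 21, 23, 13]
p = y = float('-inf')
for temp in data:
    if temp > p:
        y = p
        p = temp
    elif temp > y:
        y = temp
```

Second largest (with repeats) in [19, 7, 6, 4, 4, 21, 23, 13]
`y` takes the values: -inf → 7 → 19 → 21

Answer: 21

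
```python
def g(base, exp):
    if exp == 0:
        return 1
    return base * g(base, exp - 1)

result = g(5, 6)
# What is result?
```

g(5, 6) = 5 * 5 * 5 * 5 * 5 * 5 = 15625

Answer: 15625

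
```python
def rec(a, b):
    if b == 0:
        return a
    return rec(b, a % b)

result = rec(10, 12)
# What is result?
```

rec(10, 12) -> rec(12, 10) -> rec(10, 2) -> rec(2, 0) -> 2

Answer: 2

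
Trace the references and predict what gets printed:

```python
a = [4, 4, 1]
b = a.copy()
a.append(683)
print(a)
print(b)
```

Key concept: list.copy() creates independent copy.
Step by step:
`a = [4, 4, 1]` → a = [4, 4, 1]
`b = a.copy()` → b = [4, 4, 1]
`a.append(683)` → a = [4, 4, 1, 683]
`print(a)` → prints [4, 4, 1, 683]
`print(b)` → prints [4, 4, 1]

Answer:
[4, 4, 1, 683]
[4, 4, 1]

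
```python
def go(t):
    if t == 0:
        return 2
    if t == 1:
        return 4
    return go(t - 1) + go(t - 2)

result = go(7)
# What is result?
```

Build up from base cases: go(0)=2, go(1)=4, go(2)=6, go(3)=10, go(4)=16, go(5)=26, go(6)=42, ..., go(7)=68

Answer: 68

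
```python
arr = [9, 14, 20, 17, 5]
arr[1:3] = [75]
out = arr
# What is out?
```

Trace:
`arr = [9, 14, 20, 17, 5]` → arr = [9, 14, 20, 17, 5]
`arr[1:3] = [75]` → arr = [9, 75, 17, 5]
`out = arr` → out = [9, 75, 17, 5]
So out = [9, 75, 17, 5]

Answer: [9, 75, 17, 5]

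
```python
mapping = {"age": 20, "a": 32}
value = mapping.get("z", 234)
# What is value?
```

Trace:
`mapping = {"age": 20, "a": 32}` → mapping = {'age': 20, 'a': 32}
`value = mapping.get("z", 234)` → value = 234
So value = 234

Answer: 234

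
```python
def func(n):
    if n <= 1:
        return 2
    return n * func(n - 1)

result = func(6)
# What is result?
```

func(6) = 6 * 5 * 4 * 3 * 2 * 2 = 1440

Answer: 1440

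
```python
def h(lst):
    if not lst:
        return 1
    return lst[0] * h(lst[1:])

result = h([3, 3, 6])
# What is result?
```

Product over [3, 3, 6] = 3 * 3 * 6 = 54

Answer: 54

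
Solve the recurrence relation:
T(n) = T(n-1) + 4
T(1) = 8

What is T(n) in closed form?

Unrolling: T(n) = T(1) + 4·(n-1) = 8 + 4(n-1) = 4n + 4.

Answer: T(n) = 4n + 4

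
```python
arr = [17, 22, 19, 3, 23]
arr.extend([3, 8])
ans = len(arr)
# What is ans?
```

Trace:
`arr = [17, 22, 19, 3, 23]` → arr = [17, 22, 19, 3, 23]
`arr.extend([3, 8])` → arr = [17, 22, 19, 3, 23, 3, 8]
`ans = len(arr)` → ans = 7
So ans = 7

Answer: 7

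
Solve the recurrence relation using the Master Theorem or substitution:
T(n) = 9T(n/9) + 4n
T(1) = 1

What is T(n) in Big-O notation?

By Master Theorem: a=9, b=9, f(n)=4n. Since log_9(9) = 1 and f(n) = Θ(n^1), Case 2 applies. T(n) = O(n log n).

Answer: O(n log n)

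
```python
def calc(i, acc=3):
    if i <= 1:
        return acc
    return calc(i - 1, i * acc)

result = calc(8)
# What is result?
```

Accumulator trace (n, acc): (8, 3) -> (7, 24) -> (6, 168) -> (5, 1008) -> (4, 5040) -> (3, 20160) -> (2, 60480) -> (1, 120960) -> return 120960

Answer: 120960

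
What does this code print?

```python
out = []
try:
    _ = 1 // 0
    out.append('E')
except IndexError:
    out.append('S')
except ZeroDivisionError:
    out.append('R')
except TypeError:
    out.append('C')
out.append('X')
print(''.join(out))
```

Execution trace: 'R' (except ZeroDivisionError) → 'X' (after the try/except). Output: RX

Answer: RX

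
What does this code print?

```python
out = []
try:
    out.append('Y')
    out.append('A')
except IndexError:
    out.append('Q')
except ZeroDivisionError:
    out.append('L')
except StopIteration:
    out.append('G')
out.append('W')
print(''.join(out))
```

Execution trace: 'Y' (try body) → 'A' (try body, no exception) → 'W' (after the try/except). Output: YAW

Answer: YAW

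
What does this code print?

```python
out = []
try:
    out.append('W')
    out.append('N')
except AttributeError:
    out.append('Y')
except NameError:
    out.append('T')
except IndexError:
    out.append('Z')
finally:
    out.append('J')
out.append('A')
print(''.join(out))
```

Execution trace: 'W' (try body) → 'N' (try body, no exception) → 'J' (finally) → 'A' (after the try/except). Output: WNJA

Answer: WNJA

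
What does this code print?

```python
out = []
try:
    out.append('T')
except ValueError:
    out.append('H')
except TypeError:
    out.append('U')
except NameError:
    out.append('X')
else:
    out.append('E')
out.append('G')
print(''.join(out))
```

Execution trace: 'T' (try body, no exception) → 'E' (else) → 'G' (after the try/except). Output: TEG

Answer: TEG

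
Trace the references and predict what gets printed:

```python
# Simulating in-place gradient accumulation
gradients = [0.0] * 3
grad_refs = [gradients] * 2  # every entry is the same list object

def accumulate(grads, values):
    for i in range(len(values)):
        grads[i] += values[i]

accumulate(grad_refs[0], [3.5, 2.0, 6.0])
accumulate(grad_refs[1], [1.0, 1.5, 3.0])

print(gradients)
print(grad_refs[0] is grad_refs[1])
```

Key concept: gradient accumulation aliasing.
Step by step:
`gradients = [0.0] * 3` → gradients = [0.0, 0.0, 0.0]
`grad_refs = [gradients] * 2` → grad_refs = [[0.0, 0.0, 0.0], [0.0, 0.0, 0.0]]
`accumulate(grad_refs[0], [3.5, 2.0, 6.0])` → gradients = [3.5, 2.0, 6.0]; grad_refs = [[3.5, 2.0, 6.0], [3.5, 2.0, 6.0]]
`accumulate(grad_refs[1], [1.0, 1.5, 3.0])` → gradients = [4.5, 3.5, 9.0]; grad_refs = [[4.5, 3.5, 9.0], [4.5, 3.5, 9.0]]
`print(gradients)` → prints [4.5, 3.5, 9.0]
`print(grad_refs[0] is grad_refs[1])` → prints True

Answer:
[4.5, 3.5, 9.0]
True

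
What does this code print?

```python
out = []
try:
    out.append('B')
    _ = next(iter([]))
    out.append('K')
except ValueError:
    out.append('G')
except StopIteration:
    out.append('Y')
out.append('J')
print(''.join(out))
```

Execution trace: 'B' (try body) → 'Y' (except StopIteration) → 'J' (after the try/except). Output: BYJ

Answer: BYJ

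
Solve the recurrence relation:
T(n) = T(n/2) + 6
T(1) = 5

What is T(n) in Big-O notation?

Each step divides n by 2 and adds 6. After log_2(n) steps we reach T(1)=5. So T(n) = 6·log_2(n) + 5 = O(log n).

Answer: O(log n)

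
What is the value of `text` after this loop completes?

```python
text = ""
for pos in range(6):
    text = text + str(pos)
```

Concatenate digits 0 to 5
`text` takes the values: "" → "0" → "01" → "012" → "0123" → "01234" → "012345"

Answer: "012345"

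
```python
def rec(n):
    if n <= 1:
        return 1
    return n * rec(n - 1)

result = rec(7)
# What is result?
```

rec(7) = 7 * 6 * 5 * 4 * 3 * 2 * 1 = 5040

Answer: 5040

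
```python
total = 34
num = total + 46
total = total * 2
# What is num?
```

Trace:
`total = 34` → total = 34
`num = total + 46` → num = 80
`total = total * 2` → total = 68
So num = 80

Answer: 80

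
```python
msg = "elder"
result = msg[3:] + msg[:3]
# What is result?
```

Trace:
`msg = "elder"` → msg = 'elder'
`result = msg[3:] + msg[:3]` → result = 'ereld'
So result = 'ereld'

Answer: 'ereld'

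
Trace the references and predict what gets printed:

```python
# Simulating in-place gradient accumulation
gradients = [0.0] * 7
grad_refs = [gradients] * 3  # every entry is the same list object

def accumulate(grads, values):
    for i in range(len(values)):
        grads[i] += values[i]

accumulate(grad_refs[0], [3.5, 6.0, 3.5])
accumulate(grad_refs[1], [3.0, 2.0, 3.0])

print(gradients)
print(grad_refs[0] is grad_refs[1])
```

Key concept: gradient accumulation aliasing.
Step by step:
`gradients = [0.0] * 7` → gradients = [0.0, 0.0, 0.0, 0.0, 0.0, 0.0, 0.0]
`grad_refs = [gradients] * 3` → grad_refs = [[0.0, 0.0, 0.0, 0.0, 0.0, 0.0, 0.0], [0.0, 0.0, 0.0, 0.0, 0.0, 0.0, 0.0], [0.0, 0.0, 0.0, 0.0, 0.0, 0.0, 0.0]]
`accumulate(grad_refs[0], [3.5, 6.0, 3.5])` → gradients = [3.5, 6.0, 3.5, 0.0, 0.0, 0.0, 0.0]; grad_refs = [[3.5, 6.0, 3.5, 0.0, 0.0, 0.0, 0.0], [3.5, 6.0, 3.5, 0.0, 0.0, 0.0, 0.0], [3.5, 6.0, 3.5, 0.0, 0.0, 0.0, 0.0]]
`accumulate(grad_refs[1], [3.0, 2.0, 3.0])` → gradients = [6.5, 8.0, 6.5, 0.0, 0.0, 0.0, 0.0]; grad_refs = [[6.5, 8.0, 6.5, 0.0, 0.0, 0.0, 0.0], [6.5, 8.0, 6.5, 0.0, 0.0, 0.0, 0.0], [6.5, 8.0, 6.5, 0.0, 0.0, 0.0, 0.0]]
`print(gradients)` → prints [6.5, 8.0, 6.5, 0.0, 0.0, 0.0, 0.0]
`print(grad_refs[0] is grad_refs[1])` → prints True

Answer:
[6.5, 8.0, 6.5, 0.0, 0.0, 0.0, 0.0]
True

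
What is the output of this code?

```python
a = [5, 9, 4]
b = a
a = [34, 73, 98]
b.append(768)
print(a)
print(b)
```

Key concept: rebinding vs mutation: a is rebound to a new list, b still points at the original.
Step by step:
`a = [5, 9, 4]` → a = [5, 9, 4]
`b = a` → b = [5, 9, 4] (same object as a)
`a = [34, 73, 98]` → a = [34, 73, 98]
`b.append(768)` → b = [5, 9, 4, 768]
`print(a)` → prints [34, 73, 98]
`print(b)` → prints [5, 9, 4, 768]

Answer:
[34, 73, 98]
[5, 9, 4, 768]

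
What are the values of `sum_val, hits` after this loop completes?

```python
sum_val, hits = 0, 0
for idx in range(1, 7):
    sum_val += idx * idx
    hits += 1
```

Sum of squares and count
`sum_val, hits` takes the values: (0, 0) → (1, 0) → (1, 1) → (5, 1) → (5, 2) → (14, 2) → (14, 3) → (30, 3) → (30, 4) → (55, 4) → (55, 5) → (91, 5) → (91, 6)

Answer: 91, 6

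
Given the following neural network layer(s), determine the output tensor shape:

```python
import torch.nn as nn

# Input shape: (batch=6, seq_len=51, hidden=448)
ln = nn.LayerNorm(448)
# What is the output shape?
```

Input: (6, 51, 448) -> Output: (6, 51, 448)

Answer: (6, 51, 448)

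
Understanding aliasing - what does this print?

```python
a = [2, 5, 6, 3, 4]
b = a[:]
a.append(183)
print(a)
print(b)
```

Key concept: slice [:] creates copy.
Step by step:
`a = [2, 5, 6, 3, 4]` → a = [2, 5, 6, 3, 4]
`b = a[:]` → b = [2, 5, 6, 3, 4]
`a.append(183)` → a = [2, 5, 6, 3, 4, 183]
`print(a)` → prints [2, 5, 6, 3, 4, 183]
`print(b)` → prints [2, 5, 6, 3, 4]

Answer:
[2, 5, 6, 3, 4, 183]
[2, 5, 6, 3, 4]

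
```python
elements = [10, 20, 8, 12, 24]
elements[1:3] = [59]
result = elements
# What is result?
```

Trace:
`elements = [10, 20, 8, 12, 24]` → elements = [10, 20, 8, 12, 24]
`elements[1:3] = [59]` → elements = [10, 59, 12, 24]
`result = elements` → result = [10, 59, 12, 24]
So result = [10, 59, 12, 24]

Answer: [10, 59, 12, 24]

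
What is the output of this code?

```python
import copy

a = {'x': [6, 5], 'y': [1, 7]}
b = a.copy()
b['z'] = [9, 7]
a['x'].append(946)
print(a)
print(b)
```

Key concept: shallow copy of dict with mutable values.
Step by step:
`a = {'x': [6, 5], 'y': [1, 7]}` → a = {'x': [6, 5], 'y': [1, 7]}
`b = a.copy()` → b = {'x': [6, 5], 'y': [1, 7]}
`b['z'] = [9, 7]` → b = {'x': [6, 5], 'y': [1, 7], 'z': [9, 7]}
`a['x'].append(946)` → a = {'x': [6, 5, 946], 'y': [1, 7]}; b = {'x': [6, 5, 946], 'y': [1, 7], 'z': [9, 7]}
`print(a)` → prints {'x': [6, 5, 946], 'y': [1, 7]}
`print(b)` → prints {'x': [6, 5, 946], 'y': [1, 7], 'z': [9, 7]}

Answer:
{'x': [6, 5, 946], 'y': [1, 7]}
{'x': [6, 5, 946], 'y': [1, 7], 'z': [9, 7]}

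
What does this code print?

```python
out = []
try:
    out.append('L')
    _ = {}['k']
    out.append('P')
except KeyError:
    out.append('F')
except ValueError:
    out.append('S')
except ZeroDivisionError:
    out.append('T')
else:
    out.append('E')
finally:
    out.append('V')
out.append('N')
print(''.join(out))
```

Execution trace: 'L' (try body) → 'F' (except KeyError) → 'V' (finally) → 'N' (after the try/except). Output: LFVN

Answer: LFVN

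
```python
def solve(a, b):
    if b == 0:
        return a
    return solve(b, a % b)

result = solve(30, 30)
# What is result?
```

solve(30, 30) -> solve(30, 0) -> 30

Answer: 30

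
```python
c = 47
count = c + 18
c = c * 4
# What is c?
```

Trace:
`c = 47` → c = 47
`count = c + 18` → count = 65
`c = c * 4` → c = 188
So c = 188

Answer: 188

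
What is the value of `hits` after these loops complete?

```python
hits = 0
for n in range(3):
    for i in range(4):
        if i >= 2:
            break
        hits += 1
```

Inner breaks at 2, outer runs 3 times
`hits` takes the values: 0 → 1 → 2 → 3 → 4 → 5 → 6

Answer: 6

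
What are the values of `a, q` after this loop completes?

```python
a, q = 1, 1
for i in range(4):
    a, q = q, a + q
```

Fibonacci: after 4 iterations
`a, q` takes the values: (1, 1) → (1, 2) → (2, 3) → (3, 5) → (5, 8)

Answer: 5, 8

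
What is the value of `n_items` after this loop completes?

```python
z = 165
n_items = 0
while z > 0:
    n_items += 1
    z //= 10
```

Count digits by repeated division by 10
`n_items` takes the values: 0 → 1 → 2 → 3

Answer: 3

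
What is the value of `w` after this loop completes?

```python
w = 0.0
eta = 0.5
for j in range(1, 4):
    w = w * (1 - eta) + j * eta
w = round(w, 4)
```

Moving average with lr=0.5
`w` takes the values: 0.0 → 0.5 → 1.25 → 2.125

Answer: 2.125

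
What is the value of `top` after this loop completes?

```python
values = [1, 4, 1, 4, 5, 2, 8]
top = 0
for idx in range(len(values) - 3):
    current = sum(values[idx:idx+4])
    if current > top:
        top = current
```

Max sum of 4-element window in [1, 4, 1, 4, 5, 2, 8]
`top` takes the values: 0 → 10 → 14 → 19

Answer: 19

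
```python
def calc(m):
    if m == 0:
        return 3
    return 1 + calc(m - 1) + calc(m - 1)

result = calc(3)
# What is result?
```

calc(m) = 1 + 2·calc(m-1), calc(0)=3. Closed form: (3+1)·2^3 - 1 = 31.

Answer: 31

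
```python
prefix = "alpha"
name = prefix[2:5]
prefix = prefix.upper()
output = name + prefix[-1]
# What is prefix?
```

Trace:
`prefix = "alpha"` → prefix = 'alpha'
`name = prefix[2:5]` → name = 'pha'
`prefix = prefix.upper()` → prefix = 'ALPHA'
`output = name + prefix[-1]` → output = 'phaA'
So prefix = 'ALPHA'

Answer: 'ALPHA'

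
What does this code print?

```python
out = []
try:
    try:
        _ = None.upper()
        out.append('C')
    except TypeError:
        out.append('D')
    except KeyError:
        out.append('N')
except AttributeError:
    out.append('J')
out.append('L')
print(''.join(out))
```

Execution trace: 'J' (outer except AttributeError) → 'L' (after the try/except). Output: JL

Answer: JL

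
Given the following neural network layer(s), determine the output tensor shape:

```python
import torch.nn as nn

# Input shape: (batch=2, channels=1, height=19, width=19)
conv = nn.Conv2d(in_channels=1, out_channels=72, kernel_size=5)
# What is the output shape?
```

Input: (2, 1, 19, 19) -> Output: (2, 72, 15, 15)

Answer: (2, 72, 15, 15)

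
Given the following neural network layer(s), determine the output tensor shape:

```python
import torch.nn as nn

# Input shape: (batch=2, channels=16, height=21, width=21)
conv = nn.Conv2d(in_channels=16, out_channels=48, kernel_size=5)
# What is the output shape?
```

Input: (2, 16, 21, 21) -> Output: (2, 48, 17, 17)

Answer: (2, 48, 17, 17)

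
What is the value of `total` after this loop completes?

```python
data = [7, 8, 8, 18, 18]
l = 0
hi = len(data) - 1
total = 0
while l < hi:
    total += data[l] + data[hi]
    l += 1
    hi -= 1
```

Sum of pairs from ends
`total` takes the values: 0 → 25 → 51

Answer: 51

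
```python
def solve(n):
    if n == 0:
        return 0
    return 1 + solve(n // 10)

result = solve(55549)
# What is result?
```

Count of digits of 55549: 5

Answer: 5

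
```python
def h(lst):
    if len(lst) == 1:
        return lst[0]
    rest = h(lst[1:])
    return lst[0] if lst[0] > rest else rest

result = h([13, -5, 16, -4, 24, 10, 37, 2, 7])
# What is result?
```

Recursive max over [13, -5, 16, -4, 24, 10, 37, 2, 7] = 37

Answer: 37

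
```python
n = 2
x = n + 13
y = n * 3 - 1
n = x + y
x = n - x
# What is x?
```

Trace:
`n = 2` → n = 2
`x = n + 13` → x = 15
`y = n * 3 - 1` → y = 5
`n = x + y` → n = 20
`x = n - x` → x = 5
So x = 5

Answer: 5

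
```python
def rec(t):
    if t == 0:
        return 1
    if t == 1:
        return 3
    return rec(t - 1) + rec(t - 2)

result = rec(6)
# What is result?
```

Build up from base cases: rec(0)=1, rec(1)=3, rec(2)=4, rec(3)=7, rec(4)=11, rec(5)=18, rec(6)=29

Answer: 29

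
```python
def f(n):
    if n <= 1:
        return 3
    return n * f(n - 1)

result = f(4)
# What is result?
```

f(4) = 4 * 3 * 2 * 3 = 72

Answer: 72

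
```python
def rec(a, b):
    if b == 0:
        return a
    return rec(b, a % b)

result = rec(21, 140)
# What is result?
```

rec(21, 140) -> rec(140, 21) -> rec(21, 14) -> rec(14, 7) -> rec(7, 0) -> 7

Answer: 7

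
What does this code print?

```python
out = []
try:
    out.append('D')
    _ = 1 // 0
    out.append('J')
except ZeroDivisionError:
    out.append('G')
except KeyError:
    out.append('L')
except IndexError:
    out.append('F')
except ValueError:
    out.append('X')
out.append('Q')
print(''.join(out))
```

Execution trace: 'D' (try body) → 'G' (except ZeroDivisionError) → 'Q' (after the try/except). Output: DGQ

Answer: DGQ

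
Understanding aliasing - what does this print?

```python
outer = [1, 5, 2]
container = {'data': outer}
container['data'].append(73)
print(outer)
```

Key concept: dict holds reference to list.
Step by step:
`outer = [1, 5, 2]` → outer = [1, 5, 2]
`container = {'data': outer}` → container = {'data': [1, 5, 2]}
`container['data'].append(73)` → outer = [1, 5, 2, 73]; container = {'data': [1, 5, 2, 73]}
`print(outer)` → prints [1, 5, 2, 73]

Answer: [1, 5, 2, 73]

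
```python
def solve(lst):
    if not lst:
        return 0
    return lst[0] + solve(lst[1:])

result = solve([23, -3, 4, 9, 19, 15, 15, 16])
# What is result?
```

23 + (-3) + 4 + 9 + 19 + 15 + 15 + 16 + 0 = 98

Answer: 98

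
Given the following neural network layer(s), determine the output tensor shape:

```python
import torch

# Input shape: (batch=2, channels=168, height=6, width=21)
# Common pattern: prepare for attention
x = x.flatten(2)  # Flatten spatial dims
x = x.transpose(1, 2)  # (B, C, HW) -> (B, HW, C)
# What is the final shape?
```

Input: (2, 168, 6, 21) -> after flatten(2): (2, 168, 126) -> Output: (2, 126, 168)

Answer: (2, 126, 168)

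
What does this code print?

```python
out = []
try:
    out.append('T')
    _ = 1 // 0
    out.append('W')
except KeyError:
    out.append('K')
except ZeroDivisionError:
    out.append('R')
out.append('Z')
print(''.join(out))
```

Execution trace: 'T' (try body) → 'R' (except ZeroDivisionError) → 'Z' (after the try/except). Output: TRZ

Answer: TRZ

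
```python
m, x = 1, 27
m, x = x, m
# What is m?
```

Trace:
`m, x = 1, 27` → m = 1; x = 27
`m, x = x, m` → m = 27; x = 1
So m = 27

Answer: 27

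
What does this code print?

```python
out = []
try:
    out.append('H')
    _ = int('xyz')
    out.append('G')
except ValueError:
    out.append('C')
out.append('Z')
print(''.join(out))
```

Execution trace: 'H' (try body) → 'C' (except ValueError) → 'Z' (after the try/except). Output: HCZ

Answer: HCZ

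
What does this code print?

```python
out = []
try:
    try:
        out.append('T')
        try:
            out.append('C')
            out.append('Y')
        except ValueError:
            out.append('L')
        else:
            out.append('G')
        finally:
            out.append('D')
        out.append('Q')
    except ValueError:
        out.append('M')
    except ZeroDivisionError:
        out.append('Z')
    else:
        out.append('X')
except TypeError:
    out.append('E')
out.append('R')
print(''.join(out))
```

Execution trace: 'T' (try body) → 'C' (inner try body) → 'Y' (inner try body, no exception) → 'G' (inner else) → 'D' (inner finally) → 'Q' (try body, no exception) → 'X' (else) → 'R' (after the try/except). Output: TCYGDQXR

Answer: TCYGDQXR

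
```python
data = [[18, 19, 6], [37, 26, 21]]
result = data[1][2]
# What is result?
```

Trace:
`data = [[18, 19, 6], [37, 26, 21]]` → data = [[18, 19, 6], [37, 26, 21]]
`result = data[1][2]` → result = 21
So result = 21

Answer: 21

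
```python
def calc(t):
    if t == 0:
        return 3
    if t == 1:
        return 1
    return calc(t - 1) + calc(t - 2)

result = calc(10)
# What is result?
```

Build up from base cases: calc(0)=3, calc(1)=1, calc(2)=4, calc(3)=5, calc(4)=9, calc(5)=14, calc(6)=23, ..., calc(10)=157

Answer: 157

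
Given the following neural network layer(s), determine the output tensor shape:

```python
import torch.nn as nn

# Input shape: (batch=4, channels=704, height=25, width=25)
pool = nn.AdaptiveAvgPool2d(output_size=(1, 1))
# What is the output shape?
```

Input: (4, 704, 25, 25) -> Output: (4, 704, 1, 1)

Answer: (4, 704, 1, 1)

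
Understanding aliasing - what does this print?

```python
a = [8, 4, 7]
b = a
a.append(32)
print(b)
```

Key concept: basic list aliasing.
Step by step:
`a = [8, 4, 7]` → a = [8, 4, 7]
`b = a` → b = [8, 4, 7] (same object as a)
`a.append(32)` → a = [8, 4, 7, 32] (same object as b); b = [8, 4, 7, 32] (same object as a)
`print(b)` → prints [8, 4, 7, 32]

Answer: [8, 4, 7, 32]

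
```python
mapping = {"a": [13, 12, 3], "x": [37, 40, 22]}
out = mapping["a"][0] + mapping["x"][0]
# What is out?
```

Trace:
`mapping = {"a": [13, 12, 3], "x": [37, 40, 22]}` → mapping = {'a': [13, 12, 3], 'x': [37, 40, 22]}
`out = mapping["a"][0] + mapping["x"][0]` → out = 50
So out = 50

Answer: 50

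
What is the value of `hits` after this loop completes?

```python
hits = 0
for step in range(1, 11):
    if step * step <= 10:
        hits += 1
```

Count numbers where step² ≤ 10
`hits` takes the values: 0 → 1 → 2 → 3

Answer: 3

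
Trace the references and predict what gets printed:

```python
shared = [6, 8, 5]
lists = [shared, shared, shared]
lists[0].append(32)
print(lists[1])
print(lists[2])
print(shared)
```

Key concept: list of same reference.
Step by step:
`shared = [6, 8, 5]` → shared = [6, 8, 5]
`lists = [shared, shared, shared]` → lists = [[6, 8, 5], [6, 8, 5], [6, 8, 5]]
`lists[0].append(32)` → shared = [6, 8, 5, 32]; lists = [[6, 8, 5, 32], [6, 8, 5, 32], [6, 8, 5, 32]]
`print(lists[1])` → prints [6, 8, 5, 32]
`print(lists[2])` → prints [6, 8, 5, 32]
`print(shared)` → prints [6, 8, 5, 32]

Answer:
[6, 8, 5, 32]
[6, 8, 5, 32]
[6, 8, 5, 32]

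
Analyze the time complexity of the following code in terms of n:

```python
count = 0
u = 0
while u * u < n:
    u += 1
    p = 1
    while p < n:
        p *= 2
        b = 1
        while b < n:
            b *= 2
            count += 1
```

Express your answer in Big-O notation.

Each loop level contributes: √n × log n × log n. Multiplying the contributions gives O(√n log² n).

Answer: O(√n log² n)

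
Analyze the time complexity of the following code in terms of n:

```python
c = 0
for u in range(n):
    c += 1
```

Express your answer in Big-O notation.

Each loop level contributes: n. Multiplying the contributions gives O(n).

Answer: O(n)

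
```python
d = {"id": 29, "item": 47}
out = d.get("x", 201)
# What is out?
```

Trace:
`d = {"id": 29, "item": 47}` → d = {'id': 29, 'item': 47}
`out = d.get("x", 201)` → out = 201
So out = 201

Answer: 201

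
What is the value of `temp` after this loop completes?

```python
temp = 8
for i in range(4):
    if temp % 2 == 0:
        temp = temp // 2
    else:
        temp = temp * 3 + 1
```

Collatz-style transformation from 8
`temp` takes the values: 8 → 4 → 2 → 1 → 4

Answer: 4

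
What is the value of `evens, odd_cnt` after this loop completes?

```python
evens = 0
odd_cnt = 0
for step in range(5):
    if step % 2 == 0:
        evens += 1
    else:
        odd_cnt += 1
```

Count evens and odds in range(5)
`evens, odd_cnt` takes the values: (0, 0) → (1, 0) → (1, 1) → (2, 1) → (2, 2) → (3, 2)

Answer: 3, 2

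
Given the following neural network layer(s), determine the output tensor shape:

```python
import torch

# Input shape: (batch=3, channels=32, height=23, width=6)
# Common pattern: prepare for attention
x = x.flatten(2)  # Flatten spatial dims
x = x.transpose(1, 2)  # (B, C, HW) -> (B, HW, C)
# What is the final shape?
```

Input: (3, 32, 23, 6) -> after flatten(2): (3, 32, 138) -> Output: (3, 138, 32)

Answer: (3, 138, 32)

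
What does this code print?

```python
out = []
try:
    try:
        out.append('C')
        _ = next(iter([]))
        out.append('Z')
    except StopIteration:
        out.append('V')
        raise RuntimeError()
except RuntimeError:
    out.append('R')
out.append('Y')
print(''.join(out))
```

Execution trace: 'C' (inner try body) → 'V' (inner except StopIteration) → 'R' (outer except RuntimeError) → 'Y' (after the try/except). Output: CVRY

Answer: CVRY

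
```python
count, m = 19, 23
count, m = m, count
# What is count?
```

Trace:
`count, m = 19, 23` → count = 19; m = 23
`count, m = m, count` → count = 23; m = 19
So count = 23

Answer: 23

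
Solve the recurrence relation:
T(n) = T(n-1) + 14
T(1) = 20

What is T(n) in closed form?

Unrolling: T(n) = T(1) + 14·(n-1) = 20 + 14(n-1) = 14n + 6.

Answer: T(n) = 14n + 6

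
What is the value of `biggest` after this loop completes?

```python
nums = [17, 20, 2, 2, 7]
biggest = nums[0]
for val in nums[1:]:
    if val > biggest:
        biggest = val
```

Maximum of [17, 20, 2, 2, 7]
`biggest` takes the values: 17 → 20

Answer: 20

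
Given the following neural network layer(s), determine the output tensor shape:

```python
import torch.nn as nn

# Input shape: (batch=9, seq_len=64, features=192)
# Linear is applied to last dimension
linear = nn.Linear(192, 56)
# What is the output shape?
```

Input: (9, 64, 192) -> Output: (9, 64, 56)

Answer: (9, 64, 56)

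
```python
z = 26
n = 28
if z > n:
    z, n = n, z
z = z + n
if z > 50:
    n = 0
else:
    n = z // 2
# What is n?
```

Trace:
`z = 26` → z = 26
`n = 28` → n = 28
`if z > n: ...` → z > n is False → no variable changes
`z = z + n` → z = 54
`if z > 50: ...` → z > 50 is True → n = 0
So n = 0

Answer: 0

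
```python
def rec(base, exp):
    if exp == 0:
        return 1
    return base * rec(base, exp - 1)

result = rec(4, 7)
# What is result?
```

rec(4, 7) = 4 * 4 * 4 * 4 * 4 * 4 * 4 = 16384

Answer: 16384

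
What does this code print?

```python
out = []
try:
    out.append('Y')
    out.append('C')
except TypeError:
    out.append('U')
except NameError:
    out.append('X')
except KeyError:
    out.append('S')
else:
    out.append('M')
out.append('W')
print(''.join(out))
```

Execution trace: 'Y' (try body) → 'C' (try body, no exception) → 'M' (else) → 'W' (after the try/except). Output: YCMW

Answer: YCMW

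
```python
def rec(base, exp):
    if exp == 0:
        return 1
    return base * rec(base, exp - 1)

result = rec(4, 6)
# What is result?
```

rec(4, 6) = 4 * 4 * 4 * 4 * 4 * 4 = 4096

Answer: 4096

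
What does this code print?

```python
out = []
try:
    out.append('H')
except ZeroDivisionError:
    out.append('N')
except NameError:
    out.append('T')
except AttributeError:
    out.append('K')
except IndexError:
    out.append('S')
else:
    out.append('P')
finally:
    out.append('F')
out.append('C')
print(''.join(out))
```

Execution trace: 'H' (try body, no exception) → 'P' (else) → 'F' (finally) → 'C' (after the try/except). Output: HPFC

Answer: HPFC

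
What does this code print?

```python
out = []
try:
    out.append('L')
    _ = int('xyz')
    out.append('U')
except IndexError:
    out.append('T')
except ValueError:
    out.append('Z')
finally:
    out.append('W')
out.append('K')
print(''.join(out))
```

Execution trace: 'L' (try body) → 'Z' (except ValueError) → 'W' (finally) → 'K' (after the try/except). Output: LZWK

Answer: LZWK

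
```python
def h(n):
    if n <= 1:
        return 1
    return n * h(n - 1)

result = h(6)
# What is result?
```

h(6) = 6 * 5 * 4 * 3 * 2 * 1 = 720

Answer: 720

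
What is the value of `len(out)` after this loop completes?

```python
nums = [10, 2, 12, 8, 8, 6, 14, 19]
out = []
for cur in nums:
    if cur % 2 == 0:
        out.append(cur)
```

Count even numbers in [10, 2, 12, 8, 8, 6, 14, 19]
`out` takes the values: [] → [10] → [10, 2] → [10, 2, 12] → [10, 2, 12, 8] → [10, 2, 12, 8, 8] → [10, 2, 12, 8, 8, 6] → [10, 2, 12, 8, 8, 6, 14]
So `len(out)` = 7

Answer: 7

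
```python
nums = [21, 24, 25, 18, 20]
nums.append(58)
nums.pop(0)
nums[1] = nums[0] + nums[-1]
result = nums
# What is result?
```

Trace:
`nums = [21, 24, 25, 18, 20]` → nums = [21, 24, 25, 18, 20]
`nums.append(58)` → nums = [21, 24, 25, 18, 20, 58]
`nums.pop(0)` → nums = [24, 25, 18, 20, 58]
`nums[1] = nums[0] + nums[-1]` → nums = [24, 82, 18, 20, 58]
`result = nums` → result = [24, 82, 18, 20, 58]
So result = [24, 82, 18, 20, 58]

Answer: [24, 82, 18, 20, 58]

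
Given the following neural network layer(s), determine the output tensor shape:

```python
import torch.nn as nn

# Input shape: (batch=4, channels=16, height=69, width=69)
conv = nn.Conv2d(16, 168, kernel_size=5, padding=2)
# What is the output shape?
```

Input: (4, 16, 69, 69) -> Output: (4, 168, 69, 69)

Answer: (4, 168, 69, 69)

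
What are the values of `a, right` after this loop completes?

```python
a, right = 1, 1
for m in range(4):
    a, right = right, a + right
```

Fibonacci: after 4 iterations
`a, right` takes the values: (1, 1) → (1, 2) → (2, 3) → (3, 5) → (5, 8)

Answer: 5, 8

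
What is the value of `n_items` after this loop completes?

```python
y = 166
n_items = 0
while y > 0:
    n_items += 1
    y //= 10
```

Count digits by repeated division by 10
`n_items` takes the values: 0 → 1 → 2 → 3

Answer: 3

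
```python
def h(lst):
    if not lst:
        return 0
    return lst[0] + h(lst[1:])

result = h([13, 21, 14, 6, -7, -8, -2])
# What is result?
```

13 + 21 + 14 + 6 + (-7) + (-8) + (-2) + 0 = 37

Answer: 37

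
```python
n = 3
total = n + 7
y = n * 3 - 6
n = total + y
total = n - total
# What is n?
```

Trace:
`n = 3` → n = 3
`total = n + 7` → total = 10
`y = n * 3 - 6` → y = 3
`n = total + y` → n = 13
`total = n - total` → total = 3
So n = 13

Answer: 13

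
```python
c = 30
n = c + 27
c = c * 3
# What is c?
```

Trace:
`c = 30` → c = 30
`n = c + 27` → n = 57
`c = c * 3` → c = 90
So c = 90

Answer: 90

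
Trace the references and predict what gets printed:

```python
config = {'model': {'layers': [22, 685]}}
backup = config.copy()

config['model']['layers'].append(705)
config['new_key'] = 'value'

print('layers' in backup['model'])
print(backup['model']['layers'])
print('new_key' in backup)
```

Key concept: shallow copy gotcha with nested dict.
Step by step:
`config = {'model': {'layers': [22, 685]}}` → config = {'model': {'layers': [22, 685]}}
`backup = config.copy()` → backup = {'model': {'layers': [22, 685]}}
`config['model']['layers'].append(705)` → config = {'model': {'layers': [22, 685, 705]}}; backup = {'model': {'layers': [22, 685, 705]}}
`config['new_key'] = 'value'` → config = {'model': {'layers': [22, 685, 705]}, 'new_key': 'value'}
`print('layers' in backup['model'])` → prints True
`print(backup['model']['layers'])` → prints [22, 685, 705]
`print('new_key' in backup)` → prints False

Answer:
True
[22, 685, 705]
False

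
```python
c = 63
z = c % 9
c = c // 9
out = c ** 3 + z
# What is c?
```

Trace:
`c = 63` → c = 63
`z = c % 9` → z = 0
`c = c // 9` → c = 7
`out = c ** 3 + z` → out = 343
So c = 7

Answer: 7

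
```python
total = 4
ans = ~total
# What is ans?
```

Trace:
`total = 4` → total = 4
`ans = ~total` → ans = -5
So ans = -5

Answer: -5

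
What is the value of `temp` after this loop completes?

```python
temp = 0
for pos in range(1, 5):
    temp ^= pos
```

XOR of 1 to 4
`temp` takes the values: 0 → 1 → 3 → 0 → 4

Answer: 4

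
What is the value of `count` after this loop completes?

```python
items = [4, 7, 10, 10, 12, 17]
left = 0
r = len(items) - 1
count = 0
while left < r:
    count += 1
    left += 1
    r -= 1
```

Iterations until pointers meet (list length 6)
`count` takes the values: 0 → 1 → 2 → 3

Answer: 3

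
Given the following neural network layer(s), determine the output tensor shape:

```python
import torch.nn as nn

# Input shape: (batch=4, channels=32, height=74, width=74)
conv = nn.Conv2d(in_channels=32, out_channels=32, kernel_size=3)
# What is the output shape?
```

Input: (4, 32, 74, 74) -> Output: (4, 32, 72, 72)

Answer: (4, 32, 72, 72)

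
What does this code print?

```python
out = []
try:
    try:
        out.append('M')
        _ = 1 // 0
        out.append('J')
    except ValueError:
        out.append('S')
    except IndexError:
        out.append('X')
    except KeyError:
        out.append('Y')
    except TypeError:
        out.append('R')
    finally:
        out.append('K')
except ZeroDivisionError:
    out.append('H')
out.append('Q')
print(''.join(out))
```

Execution trace: 'M' (try body) → 'K' (finally) → 'H' (outer except ZeroDivisionError) → 'Q' (after the try/except). Output: MKHQ

Answer: MKHQ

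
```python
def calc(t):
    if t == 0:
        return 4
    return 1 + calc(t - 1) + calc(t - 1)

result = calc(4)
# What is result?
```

calc(t) = 1 + 2·calc(t-1), calc(0)=4. Closed form: (4+1)·2^4 - 1 = 79.

Answer: 79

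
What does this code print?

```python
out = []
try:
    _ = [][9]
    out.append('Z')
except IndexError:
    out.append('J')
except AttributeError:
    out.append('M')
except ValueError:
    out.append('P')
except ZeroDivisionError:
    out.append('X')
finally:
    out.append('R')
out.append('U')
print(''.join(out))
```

Execution trace: 'J' (except IndexError) → 'R' (finally) → 'U' (after the try/except). Output: JRU

Answer: JRU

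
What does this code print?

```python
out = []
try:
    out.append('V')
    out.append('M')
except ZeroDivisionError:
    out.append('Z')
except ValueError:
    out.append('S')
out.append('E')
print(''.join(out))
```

Execution trace: 'V' (try body) → 'M' (try body, no exception) → 'E' (after the try/except). Output: VME

Answer: VME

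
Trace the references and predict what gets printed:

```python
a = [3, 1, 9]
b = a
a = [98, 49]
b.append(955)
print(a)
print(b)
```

Key concept: rebinding vs mutation: a is rebound to a new list, b still points at the original.
Step by step:
`a = [3, 1, 9]` → a = [3, 1, 9]
`b = a` → b = [3, 1, 9] (same object as a)
`a = [98, 49]` → a = [98, 49]
`b.append(955)` → b = [3, 1, 9, 955]
`print(a)` → prints [98, 49]
`print(b)` → prints [3, 1, 9, 955]

Answer:
[98, 49]
[3, 1, 9, 955]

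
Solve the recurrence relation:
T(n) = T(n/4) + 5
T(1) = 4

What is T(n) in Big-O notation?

Each step divides n by 4 and adds 5. After log_4(n) steps we reach T(1)=4. So T(n) = 5·log_4(n) + 4 = O(log n).

Answer: O(log n)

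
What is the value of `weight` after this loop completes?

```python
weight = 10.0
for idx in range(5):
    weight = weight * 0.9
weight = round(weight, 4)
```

Exponential decay: 10.0 * 0.9^5
`weight` takes the values: 10.0 → 9.0 → 8.1 → 7.29 → 6.561 → 5.9049

Answer: 5.9049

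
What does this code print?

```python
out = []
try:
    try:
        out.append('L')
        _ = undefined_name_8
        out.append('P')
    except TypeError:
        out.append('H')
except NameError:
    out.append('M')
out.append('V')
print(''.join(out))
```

Execution trace: 'L' (try body) → 'M' (outer except NameError) → 'V' (after the try/except). Output: LMV

Answer: LMV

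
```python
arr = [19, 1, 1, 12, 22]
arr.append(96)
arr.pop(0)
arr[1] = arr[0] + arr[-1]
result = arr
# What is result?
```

Trace:
`arr = [19, 1, 1, 12, 22]` → arr = [19, 1, 1, 12, 22]
`arr.append(96)` → arr = [19, 1, 1, 12, 22, 96]
`arr.pop(0)` → arr = [1, 1, 12, 22, 96]
`arr[1] = arr[0] + arr[-1]` → arr = [1, 97, 12, 22, 96]
`result = arr` → result = [1, 97, 12, 22, 96]
So result = [1, 97, 12, 22, 96]

Answer: [1, 97, 12, 22, 96]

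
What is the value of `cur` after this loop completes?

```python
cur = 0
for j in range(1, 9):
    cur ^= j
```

XOR of 1 to 8
`cur` takes the values: 0 → 1 → 3 → 0 → 4 → 1 → 7 → 0 → 8

Answer: 8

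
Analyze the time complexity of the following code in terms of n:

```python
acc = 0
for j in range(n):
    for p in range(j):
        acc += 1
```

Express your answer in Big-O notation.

Each loop level contributes: n × n. Multiplying the contributions gives O(n^2).

Answer: O(n^2)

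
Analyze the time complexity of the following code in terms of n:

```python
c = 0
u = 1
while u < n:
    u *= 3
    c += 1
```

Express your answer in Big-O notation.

Each loop level contributes: log n. Multiplying the contributions gives O(log n).

Answer: O(log n)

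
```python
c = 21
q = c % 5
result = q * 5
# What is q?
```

Trace:
`c = 21` → c = 21
`q = c % 5` → q = 1
`result = q * 5` → result = 5
So q = 1

Answer: 1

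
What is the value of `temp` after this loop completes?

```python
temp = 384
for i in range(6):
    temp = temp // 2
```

Halve 6 times: 384 // 2^6 = 6
`temp` takes the values: 384 → 192 → 96 → 48 → 24 → 12 → 6

Answer: 6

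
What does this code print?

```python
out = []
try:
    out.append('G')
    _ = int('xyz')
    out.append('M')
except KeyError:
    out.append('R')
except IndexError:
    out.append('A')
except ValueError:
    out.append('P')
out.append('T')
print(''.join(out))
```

Execution trace: 'G' (try body) → 'P' (except ValueError) → 'T' (after the try/except). Output: GPT

Answer: GPT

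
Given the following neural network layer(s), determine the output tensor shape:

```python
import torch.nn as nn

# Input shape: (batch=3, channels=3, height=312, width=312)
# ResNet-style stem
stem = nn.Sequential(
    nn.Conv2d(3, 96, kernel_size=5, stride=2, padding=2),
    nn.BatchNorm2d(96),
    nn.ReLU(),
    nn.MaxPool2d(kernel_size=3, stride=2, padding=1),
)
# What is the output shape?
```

Input: (3, 3, 312, 312) -> after Conv2d 5x5 stride=2: (3, 96, 156, 156) -> Output: (3, 96, 78, 78)

Answer: (3, 96, 78, 78)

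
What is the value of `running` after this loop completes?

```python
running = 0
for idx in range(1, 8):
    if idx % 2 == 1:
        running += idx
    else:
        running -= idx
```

Add odd, subtract even
`running` takes the values: 0 → 1 → -1 → 2 → -2 → 3 → -3 → 4

Answer: 4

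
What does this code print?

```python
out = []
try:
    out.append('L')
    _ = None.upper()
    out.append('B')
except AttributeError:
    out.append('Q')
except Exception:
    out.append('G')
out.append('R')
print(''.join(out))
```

Execution trace: 'L' (try body) → 'Q' (except AttributeError) → 'R' (after the try/except). Output: LQR

Answer: LQR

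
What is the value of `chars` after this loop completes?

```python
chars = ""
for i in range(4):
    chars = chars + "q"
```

Repeat 'q' 4 times
`chars` takes the values: "" → "q" → "qq" → "qqq" → "qqqq"

Answer: "qqqq"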